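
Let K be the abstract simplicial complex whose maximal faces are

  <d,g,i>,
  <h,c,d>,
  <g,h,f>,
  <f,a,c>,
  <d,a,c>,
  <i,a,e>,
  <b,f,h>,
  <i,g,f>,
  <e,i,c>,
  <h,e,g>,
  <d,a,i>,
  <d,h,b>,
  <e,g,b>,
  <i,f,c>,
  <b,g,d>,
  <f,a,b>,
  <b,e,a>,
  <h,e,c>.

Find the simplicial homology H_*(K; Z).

K has 9 vertices, 27 edges, 18 triangles.
rank ∂_0 = 0, rank ∂_1 = 8 ⇒ b_0 = 9 − 0 − 8 = 1; all invariant factors of ∂_1 are 1 so no torsion. So H_0 = Z.
rank ∂_1 = 8, rank ∂_2 = 18 ⇒ b_1 = 27 − 8 − 18 = 1; ∂_2 has invariant factor(s) [2] giving torsion. So H_1 = Z ⊕ Z/2Z.
rank ∂_2 = 18, rank ∂_3 = 0 ⇒ b_2 = 18 − 18 − 0 = 0. So H_2 = 0.

H_0 ≅ Z,  H_1 ≅ Z ⊕ Z/2Z,  H_2 = 0.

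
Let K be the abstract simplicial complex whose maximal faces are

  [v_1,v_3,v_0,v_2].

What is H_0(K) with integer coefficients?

K has 4 vertices, 6 edges, 4 triangles, 1 3-simplex.
rank ∂_0 = 0, rank ∂_1 = 3 ⇒ b_0 = 4 − 0 − 3 = 1; all invariant factors of ∂_1 are 1 so no torsion. So H_0 ≅ Z.

H_0 = Z.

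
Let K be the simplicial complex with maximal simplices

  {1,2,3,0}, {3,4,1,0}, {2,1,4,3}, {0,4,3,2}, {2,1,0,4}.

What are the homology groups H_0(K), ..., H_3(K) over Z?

H_0 = Z,  H_1 = 0,  H_2 = 0,  H_3 = Z.

Fix the vertex order 0 < 1 < 2 < 3 < 4 and write every simplex with vertices in increasing order. Then dim K = 3 and the simplices of K are:

  0-simplices (5): [0], [1], [2], [3], [4]
  1-simplices (10): [0,1], [0,2], [0,3], [0,4], [1,2], [1,3], [1,4], [2,3], [2,4], [3,4]
  2-simplices (10): [0,1,2], [0,1,3], [0,1,4], [0,2,3], [0,2,4], [0,3,4], [1,2,3], [1,2,4], [1,3,4], [2,3,4]
  3-simplices (5): [0,1,2,3], [0,1,2,4], [0,1,3,4], [0,2,3,4], [1,2,3,4]

so the chain groups are C_0 ≅ Z^5, C_1 ≅ Z^10, C_2 ≅ Z^10, C_3 ≅ Z^5.

Boundary ∂_1: C_1 → C_0 sends each edge [p,q] (with p < q) to q − p. For instance
  ∂[0,2] = [2] − [0].
The resulting 5×10 matrix has rank 4, and its Smith normal form has invariant factors (1,1,1,1).

∂_2: C_2 → C_1 sends each 2-simplex [p,q,r] to [q,r] − [p,r] + [p,q]. For instance
  ∂[1,2,3] = [2,3] − [1,3] + [1,2],
  ∂[0,1,4] = [1,4] − [0,4] + [0,1].
As a 10×10 matrix over Z this has rank 6, with invariant factors (1,1,1,1,1,1).

The boundary map ∂_3: C_3 → C_2 sends each 3-simplex σ to the alternating sum Σ_i (−1)^i (σ with its i-th vertex removed). For instance
  ∂[0,1,2,4] = [1,2,4] − [0,2,4] + [0,1,4] − [0,1,2],
  ∂[0,2,3,4] = [2,3,4] − [0,3,4] + [0,2,4] − [0,2,3].
As a 10×5 matrix over Z this has rank 4, with invariant factors (1,1,1,1).

Reading off H_k = ker ∂_k / im ∂_{k+1}:

  H_0: rank C_0 − rank ∂_1 = 5 − 4 = 1, and the invariant factors of ∂_1 are all 1, so H_0 ≅ Z.
  H_1: rank ker ∂_1 − rank ∂_2 = (10 − 4) − 6 = 0, and the invariant factors of ∂_2 are all 1, so H_1 ≅ 0.
  H_2: rank ker ∂_2 − rank ∂_3 = (10 − 6) − 4 = 0, and the invariant factors of ∂_3 are all 1, so H_2 ≅ 0.
  H_3: rank ker ∂_3 − rank ∂_4 = (5 − 4) − 0 = 1, and there is no ∂_4, so H_3 ≅ Z.

As a check, the Euler characteristic is 5 − 10 + 10 − 5 = 0, which agrees with 1 − 0 + 0 − 1 = 0.
(K is a triangulation of the 3-sphere S^3.)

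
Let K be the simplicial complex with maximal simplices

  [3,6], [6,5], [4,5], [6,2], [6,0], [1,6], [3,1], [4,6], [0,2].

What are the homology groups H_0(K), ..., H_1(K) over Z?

H_0 = Z,  H_1 = Z^3.

Fix the vertex order 0 < 1 < 2 < 3 < 4 < 5 < 6 and write every simplex with vertices in increasing order. Then dim K = 1 and the simplices of K are:

  0-simplices (7): [0], [1], [2], [3], [4], [5], [6]
  1-simplices (9): [0,2], [0,6], [1,3], [1,6], [2,6], [3,6], [4,5], [4,6], [5,6]

giving chain groups C_0 ≅ Z^7, C_1 ≅ Z^9.

The boundary map ∂_1: C_1 → C_0 is given by ∂[p,q] = [q] − [p]. For instance
  ∂[1,6] = [6] − [1].
The resulting 7×9 matrix has rank 6, and its Smith normal form has invariant factors (1,1,1,1,1,1).

Computing H_k = (kernel of ∂_k) / (image of ∂_{k+1}):

  H_0: rank C_0 − rank ∂_1 = 7 − 6 = 1, and the invariant factors of ∂_1 are all 1, so H_0 = Z.
  H_1: rank ker ∂_1 − rank ∂_2 = (9 − 6) − 0 = 3, and there is no ∂_2, so H_1 = Z^3.

As a check, the Euler characteristic is 7 − 9 = -2, which agrees with 1 − 3 = -2.
(K is a triangulation of a wedge of 3 circles.)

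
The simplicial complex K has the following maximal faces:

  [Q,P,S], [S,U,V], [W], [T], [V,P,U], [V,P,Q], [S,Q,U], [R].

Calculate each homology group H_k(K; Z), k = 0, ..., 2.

H_0 ≅ Z^4,  H_1 ≅ Z,  H_2 = 0.

Take the total order P < Q < R < S < T < U < V < W on the vertex set. Then K (dimension 2) consists of the simplices:

  0-simplices (8): P, Q, R, S, T, U, V, W
  1-simplices (10): PQ, PS, PU, PV, QS, QU, QV, SU, SV, UV
  2-simplices (5): PQS, PQV, PUV, QSU, SUV

giving chain groups C_0 ≅ Z^8, C_1 ≅ Z^10, C_2 ≅ Z^5.

∂_1: C_1 → C_0 sends each edge [p,q] (with p < q) to q − p.
The 8×10 boundary matrix has rank 4 and Smith normal form diag(1,1,1,1).

The boundary map ∂_2: C_2 → C_1 sends each 2-simplex [p,q,r] to [q,r] − [p,r] + [p,q]. For instance
  ∂PUV = UV − PV + PU,
  ∂QSU = SU − QU + QS.
The resulting 10×5 matrix has rank 5, and its Smith normal form has invariant factors (1,1,1,1,1).

Computing H_k = (kernel of ∂_k) / (image of ∂_{k+1}):

  H_0: rank C_0 − rank ∂_1 = 8 − 4 = 4, and the invariant factors of ∂_1 are all 1, so H_0 = Z^4.
  H_1: rank ker ∂_1 − rank ∂_2 = (10 − 4) − 5 = 1, and the invariant factors of ∂_2 are all 1, so H_1 = Z.
  H_2: rank ker ∂_2 − rank ∂_3 = (5 − 5) − 0 = 0, and there is no ∂_3, so H_2 = 0.

As a check, the Euler characteristic is 8 − 10 + 5 = 3, which agrees with 4 − 1 + 0 = 3.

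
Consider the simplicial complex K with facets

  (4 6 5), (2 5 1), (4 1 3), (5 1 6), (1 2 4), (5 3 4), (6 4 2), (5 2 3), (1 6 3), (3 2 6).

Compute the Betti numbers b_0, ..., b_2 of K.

Fix the vertex order 1 < 2 < 3 < 4 < 5 < 6 and write every simplex with vertices in increasing order. Then dim K = 2 and the simplices of K are:

  0-simplices (6): [1], [2], [3], [4], [5], [6]
  1-simplices (15): [1,2], [1,3], [1,4], [1,5], [1,6], [2,3], [2,4], [2,5], [2,6], [3,4], [3,5], [3,6], [4,5], [4,6], [5,6]
  2-simplices (10): [1,2,4], [1,2,5], [1,3,4], [1,3,6], [1,5,6], [2,3,5], [2,3,6], [2,4,6], [3,4,5], [4,5,6]

giving chain groups C_0 ≅ Z^6, C_1 ≅ Z^15, C_2 ≅ Z^10.

The boundary map ∂_1: C_1 → C_0 maps an edge to its endpoints' difference, ∂[p,q] = q − p. For instance
  ∂[1,5] = [5] − [1].
As a 6×15 matrix over Z this has rank 5, with invariant factors (1,1,1,1,1).

∂_2: C_2 → C_1 acts by ∂[p,q,r] = [q,r] − [p,r] + [p,q]. For instance
  ∂[3,4,5] = [4,5] − [3,5] + [3,4],
  ∂[1,3,4] = [3,4] − [1,4] + [1,3].
As a 15×10 matrix over Z this has rank 10, with invariant factors (1,1,1,1,1,1,1,1,1,2).

Computing H_k = (kernel of ∂_k) / (image of ∂_{k+1}):

  H_0: rank C_0 − rank ∂_1 = 6 − 5 = 1, and the invariant factors of ∂_1 are all 1, so H_0 ≅ Z.
  H_1: rank ker ∂_1 − rank ∂_2 = (15 − 5) − 10 = 0, and ∂_2 has invariant factor 2 > 1, so H_1 ≅ Z/2.
  H_2: rank ker ∂_2 − rank ∂_3 = (10 − 10) − 0 = 0, and there is no ∂_3, so H_2 ≅ 0.

As a check, the Euler characteristic is 6 − 15 + 10 = 1, which agrees with 1 − 0 + 0 = 1.

Hence the Betti numbers are b_0 = 1, b_1 = 0, b_2 = 0.

b_0 = 1, b_1 = 0, b_2 = 0.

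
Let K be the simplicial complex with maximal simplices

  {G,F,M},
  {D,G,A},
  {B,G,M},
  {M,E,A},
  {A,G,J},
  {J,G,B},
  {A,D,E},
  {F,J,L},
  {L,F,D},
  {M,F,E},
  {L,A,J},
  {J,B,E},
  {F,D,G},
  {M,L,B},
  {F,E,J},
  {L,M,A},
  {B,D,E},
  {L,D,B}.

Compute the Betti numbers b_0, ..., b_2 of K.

b_0 = 1, b_1 = 2, b_2 = 1.

Take the total order A < B < D < E < F < G < J < L < M on the vertex set. Then K (dimension 2) consists of the simplices:

  0-simplices (9): A, B, D, E, F, G, J, L, M
  1-simplices (27): AD, AE, AG, AJ, AL, AM, BD, BE, BG, BJ, BL, BM, DE, DF, DG, DL, EF, EJ, EM, FG, FJ, FL, FM, GJ, GM, JL, LM
  2-simplices (18): ADE, ADG, AEM, AGJ, AJL, ALM, BDE, BDL, BEJ, BGJ, BGM, BLM, DFG, DFL, EFJ, EFM, FGM, FJL

so the chain groups are C_0 ≅ Z^9, C_1 ≅ Z^27, C_2 ≅ Z^18.

∂_1: C_1 → C_0 is given by ∂[p,q] = [q] − [p]. For instance
  ∂BE = E − B.
This gives a 9×27 integer matrix of rank 8; reducing to Smith normal form yields diagonal entries (1,1,1,1,1,1,1,1).

∂_2: C_2 → C_1 acts by ∂[p,q,r] = [q,r] − [p,r] + [p,q]. For instance
  ∂BLM = LM − BM + BL,
  ∂DFL = FL − DL + DF.
The resulting 27×18 matrix has rank 17, and its Smith normal form has invariant factors (1,1,1,1,1,1,1,1,1,1,1,1,1,1,1,1,1).

From H_k ≅ ker(∂_k) / im(∂_{k+1}) we obtain:

  H_0: rank C_0 − rank ∂_1 = 9 − 8 = 1, and the invariant factors of ∂_1 are all 1, so H_0 ≅ Z.
  H_1: rank ker ∂_1 − rank ∂_2 = (27 − 8) − 17 = 2, and the invariant factors of ∂_2 are all 1, so H_1 ≅ Z^2.
  H_2: rank ker ∂_2 − rank ∂_3 = (18 − 17) − 0 = 1, and there is no ∂_3, so H_2 ≅ Z.

(K is a triangulation of the torus T^2.)

Hence the Betti numbers are b_0 = 1, b_1 = 2, b_2 = 1.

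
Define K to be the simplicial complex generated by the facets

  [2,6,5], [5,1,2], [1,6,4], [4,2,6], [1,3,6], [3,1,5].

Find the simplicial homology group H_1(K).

K has 6 vertices, 12 edges, 6 triangles.
rank ∂_1 = 5, rank ∂_2 = 6 ⇒ b_1 = 12 − 5 − 6 = 1; all invariant factors of ∂_2 are 1 so no torsion. So H_1 = Z.

H_1 = Z.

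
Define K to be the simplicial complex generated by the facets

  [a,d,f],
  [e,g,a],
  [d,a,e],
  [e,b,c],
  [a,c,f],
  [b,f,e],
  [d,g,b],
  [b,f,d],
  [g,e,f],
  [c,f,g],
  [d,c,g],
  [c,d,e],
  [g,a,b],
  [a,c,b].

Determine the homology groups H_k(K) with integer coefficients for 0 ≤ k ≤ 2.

Take the total order a < b < c < d < e < f < g on the vertex set. Then K (dimension 2) consists of the simplices:

  0-simplices (7): a, b, c, d, e, f, g
  1-simplices (21): ab, ac, ad, ae, af, ag, bc, bd, be, bf, bg, cd, ce, cf, cg, de, df, dg, ef, eg, fg
  2-simplices (14): abc, abg, acf, ade, adf, aeg, bce, bdf, bdg, bef, cde, cdg, cfg, efg

giving chain groups C_0 ≅ Z^7, C_1 ≅ Z^21, C_2 ≅ Z^14.

∂_1: C_1 → C_0 is given by ∂[p,q] = [q] − [p]. For instance
  ∂de = e − d.
The 7×21 boundary matrix has rank 6 and Smith normal form diag(1,1,1,1,1,1).

The boundary map ∂_2: C_2 → C_1 acts by ∂[p,q,r] = [q,r] − [p,r] + [p,q]. For instance
  ∂acf = cf − af + ac,
  ∂abg = bg − ag + ab.
As a 21×14 matrix over Z this has rank 13, with invariant factors (1,1,1,1,1,1,1,1,1,1,1,1,1).

Now H_k = ker ∂_k / im ∂_{k+1}, so:

  H_0: rank C_0 − rank ∂_1 = 7 − 6 = 1, and the invariant factors of ∂_1 are all 1, so H_0 = Z.
  H_1: rank ker ∂_1 − rank ∂_2 = (21 − 6) − 13 = 2, and the invariant factors of ∂_2 are all 1, so H_1 = Z^2.
  H_2: rank ker ∂_2 − rank ∂_3 = (14 − 13) − 0 = 1, and there is no ∂_3, so H_2 = Z.

As a check, the Euler characteristic is 7 − 21 + 14 = 0, which agrees with 1 − 2 + 1 = 0.
(K is a triangulation of the torus T^2.)

H_0 = Z,  H_1 = Z^2,  H_2 = Z.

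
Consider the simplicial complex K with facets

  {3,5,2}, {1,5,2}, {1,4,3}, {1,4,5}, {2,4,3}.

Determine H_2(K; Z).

We work with the vertex ordering 1 < 2 < 3 < 4 < 5. The simplices of K, each written with vertices in increasing order, are:

  0-simplices (5): [1], [2], [3], [4], [5]
  1-simplices (10): [1,2], [1,3], [1,4], [1,5], [2,3], [2,4], [2,5], [3,4], [3,5], [4,5]
  2-simplices (5): [1,2,5], [1,3,4], [1,4,5], [2,3,4], [2,3,5]

Hence C_0 ≅ Z^5, C_1 ≅ Z^10, C_2 ≅ Z^5.

∂_1: C_1 → C_0 sends each edge [p,q] (with p < q) to q − p.
This gives a 5×10 integer matrix of rank 4; reducing to Smith normal form yields diagonal entries (1,1,1,1).

Boundary ∂_2: C_2 → C_1 maps a triangle to the signed sum of its edges. For instance
  ∂[2,3,4] = [3,4] − [2,4] + [2,3],
  ∂[1,4,5] = [4,5] − [1,5] + [1,4].
This gives a 10×5 integer matrix of rank 5; reducing to Smith normal form yields diagonal entries (1,1,1,1,1).

From H_k ≅ ker(∂_k) / im(∂_{k+1}) we obtain:

  H_2: rank ker ∂_2 − rank ∂_3 = (5 − 5) − 0 = 0, and there is no ∂_3, so H_2 = 0.

(K is a triangulation of the Möbius band.)

H_2 = 0.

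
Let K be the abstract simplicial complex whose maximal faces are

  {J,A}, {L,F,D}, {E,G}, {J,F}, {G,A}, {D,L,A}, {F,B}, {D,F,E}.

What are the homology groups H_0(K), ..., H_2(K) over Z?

H_0 ≅ Z,  H_1 ≅ Z^2,  H_2 = 0.

Fix the vertex order A < B < D < E < F < G < J < L and write every simplex with vertices in increasing order. Then dim K = 2 and the simplices of K are:

  0-simplices (8): A, B, D, E, F, G, J, L
  1-simplices (12): AD, AG, AJ, AL, BF, DE, DF, DL, EF, EG, FJ, FL
  2-simplices (3): ADL, DEF, DFL

giving chain groups C_0 ≅ Z^8, C_1 ≅ Z^12, C_2 ≅ Z^3.

∂_1: C_1 → C_0 sends each edge [p,q] (with p < q) to q − p. For instance
  ∂AL = L − A.
The resulting 8×12 matrix has rank 7, and its Smith normal form has invariant factors (1,1,1,1,1,1,1).

∂_2: C_2 → C_1 acts by ∂[p,q,r] = [q,r] − [p,r] + [p,q]. For instance
  ∂DEF = EF − DF + DE,
  ∂ADL = DL − AL + AD.
The resulting 12×3 matrix has rank 3, and its Smith normal form has invariant factors (1,1,1).

Now H_k = ker ∂_k / im ∂_{k+1}, so:

  H_0: rank C_0 − rank ∂_1 = 8 − 7 = 1, and the invariant factors of ∂_1 are all 1, so H_0 = Z.
  H_1: rank ker ∂_1 − rank ∂_2 = (12 − 7) − 3 = 2, and the invariant factors of ∂_2 are all 1, so H_1 = Z^2.
  H_2: rank ker ∂_2 − rank ∂_3 = (3 − 3) − 0 = 0, and there is no ∂_3, so H_2 = 0.

As a check, the Euler characteristic is 8 − 12 + 3 = -1, which agrees with 1 − 2 + 0 = -1.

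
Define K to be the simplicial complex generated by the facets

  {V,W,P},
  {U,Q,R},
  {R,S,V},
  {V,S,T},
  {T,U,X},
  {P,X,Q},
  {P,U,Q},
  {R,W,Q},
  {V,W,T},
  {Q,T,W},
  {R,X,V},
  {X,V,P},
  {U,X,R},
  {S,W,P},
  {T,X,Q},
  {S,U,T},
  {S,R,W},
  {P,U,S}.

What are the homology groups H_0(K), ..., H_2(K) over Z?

H_0 = Z,  H_1 = Z ⊕ Z/2,  H_2 = 0.

Take the total order P < Q < R < S < T < U < V < W < X on the vertex set. Then K (dimension 2) consists of the simplices:

  0-simplices (9): P, Q, R, S, T, U, V, W, X
  1-simplices (27): PQ, PS, PU, PV, PW, PX, QR, QT, QU, QW, QX, RS, RU, RV, RW, RX, ST, SU, SV, SW, TU, TV, TW, TX, UX, VW, VX
  2-simplices (18): PQU, PQX, PSU, PSW, PVW, PVX, QRU, QRW, QTW, QTX, RSV, RSW, RUX, RVX, STU, STV, TUX, TVW

Hence C_0 ≅ Z^9, C_1 ≅ Z^27, C_2 ≅ Z^18.

Boundary ∂_1: C_1 → C_0 is given by ∂[p,q] = [q] − [p]. For instance
  ∂RW = W − R.
The 9×27 boundary matrix has rank 8 and Smith normal form diag(1,1,1,1,1,1,1,1).

The boundary map ∂_2: C_2 → C_1 sends each 2-simplex [p,q,r] to [q,r] − [p,r] + [p,q]. For instance
  ∂STV = TV − SV + ST,
  ∂QRU = RU − QU + QR.
This gives a 27×18 integer matrix of rank 18; reducing to Smith normal form yields diagonal entries (1,1,1,1,1,1,1,1,1,1,1,1,1,1,1,1,1,2).

From H_k ≅ ker(∂_k) / im(∂_{k+1}) we obtain:

  H_0: rank C_0 − rank ∂_1 = 9 − 8 = 1, and the invariant factors of ∂_1 are all 1, so H_0 = Z.
  H_1: rank ker ∂_1 − rank ∂_2 = (27 − 8) − 18 = 1, and ∂_2 has invariant factor 2 > 1, so H_1 = Z ⊕ Z/2.
  H_2: rank ker ∂_2 − rank ∂_3 = (18 − 18) − 0 = 0, and there is no ∂_3, so H_2 = 0.

As a check, the Euler characteristic is 9 − 27 + 18 = 0, which agrees with 1 − 1 + 0 = 0.
(K is a triangulation of the Klein bottle.)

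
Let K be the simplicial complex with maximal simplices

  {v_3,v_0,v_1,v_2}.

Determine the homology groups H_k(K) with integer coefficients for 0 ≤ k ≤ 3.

H_0 = Z,  H_1 = 0,  H_2 = 0,  H_3 = 0.

Take the total order v_0 < v_1 < v_2 < v_3 on the vertex set. Then K (dimension 3) consists of the simplices:

  0-simplices (4): [v_0], [v_1], [v_2], [v_3]
  1-simplices (6): [v_0,v_1], [v_0,v_2], [v_0,v_3], [v_1,v_2], [v_1,v_3], [v_2,v_3]
  2-simplices (4): [v_0,v_1,v_2], [v_0,v_1,v_3], [v_0,v_2,v_3], [v_1,v_2,v_3]
  3-simplices (1): [v_0,v_1,v_2,v_3]

so the chain groups are C_0 ≅ Z^4, C_1 ≅ Z^6, C_2 ≅ Z^4, C_3 ≅ Z^1.

Boundary ∂_1: C_1 → C_0 maps an edge to its endpoints' difference, ∂[p,q] = q − p. For instance
  ∂[v_0,v_2] = [v_2] − [v_0].
As a 4×6 matrix over Z this has rank 3, with invariant factors (1,1,1).

Boundary ∂_2: C_2 → C_1 maps a triangle to the signed sum of its edges. For instance
  ∂[v_0,v_2,v_3] = [v_2,v_3] − [v_0,v_3] + [v_0,v_2],
  ∂[v_1,v_2,v_3] = [v_2,v_3] − [v_1,v_3] + [v_1,v_2].
As a 6×4 matrix over Z this has rank 3, with invariant factors (1,1,1).

Boundary ∂_3: C_3 → C_2 sends each 3-simplex σ to the alternating sum Σ_i (−1)^i (σ with its i-th vertex removed). For instance
  ∂[v_0,v_1,v_2,v_3] = [v_1,v_2,v_3] − [v_0,v_2,v_3] + [v_0,v_1,v_3] − [v_0,v_1,v_2].
The 4×1 boundary matrix has rank 1 and Smith normal form diag(1).

From H_k ≅ ker(∂_k) / im(∂_{k+1}) we obtain:

  H_0: rank C_0 − rank ∂_1 = 4 − 3 = 1, and the invariant factors of ∂_1 are all 1, so H_0 ≅ Z.
  H_1: rank ker ∂_1 − rank ∂_2 = (6 − 3) − 3 = 0, and the invariant factors of ∂_2 are all 1, so H_1 ≅ 0.
  H_2: rank ker ∂_2 − rank ∂_3 = (4 − 3) − 1 = 0, and the invariant factors of ∂_3 are all 1, so H_2 ≅ 0.
  H_3: rank ker ∂_3 − rank ∂_4 = (1 − 1) − 0 = 0, and there is no ∂_4, so H_3 ≅ 0.

As a check, the Euler characteristic is 4 − 6 + 4 − 1 = 1, which agrees with 1 − 0 + 0 − 0 = 1.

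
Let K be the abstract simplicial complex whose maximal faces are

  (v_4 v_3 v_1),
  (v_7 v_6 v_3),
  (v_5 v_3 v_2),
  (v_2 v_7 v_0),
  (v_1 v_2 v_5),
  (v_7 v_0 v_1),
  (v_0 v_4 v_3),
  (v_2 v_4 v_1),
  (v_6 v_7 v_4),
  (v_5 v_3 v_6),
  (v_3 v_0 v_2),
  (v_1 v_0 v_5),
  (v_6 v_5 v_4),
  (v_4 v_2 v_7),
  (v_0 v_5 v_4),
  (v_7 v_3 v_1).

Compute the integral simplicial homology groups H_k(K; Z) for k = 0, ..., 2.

We work with the vertex ordering v_0 < v_1 < v_2 < v_3 < v_4 < v_5 < v_6 < v_7. The simplices of K, each written with vertices in increasing order, are:

  0-simplices (8): [v_0], [v_1], [v_2], [v_3], [v_4], [v_5], [v_6], [v_7]
  1-simplices (24): (24 of them)
  2-simplices (16): (16 of them)

so the chain groups are C_0 ≅ Z^8, C_1 ≅ Z^24, C_2 ≅ Z^16.

∂_1: C_1 → C_0 sends each edge [p,q] (with p < q) to q − p.
The resulting 8×24 matrix has rank 7, and its Smith normal form has invariant factors (1,1,1,1,1,1,1).

Boundary ∂_2: C_2 → C_1 sends each 2-simplex [p,q,r] to [q,r] − [p,r] + [p,q]. For instance
  ∂[v_0,v_2,v_7] = [v_2,v_7] − [v_0,v_7] + [v_0,v_2],
  ∂[v_4,v_5,v_6] = [v_5,v_6] − [v_4,v_6] + [v_4,v_5].
This gives a 24×16 integer matrix of rank 15; reducing to Smith normal form yields diagonal entries (1,1,1,1,1,1,1,1,1,1,1,1,1,1,1).

Computing H_k = (kernel of ∂_k) / (image of ∂_{k+1}):

  H_0: rank C_0 − rank ∂_1 = 8 − 7 = 1, and the invariant factors of ∂_1 are all 1, so H_0 ≅ Z.
  H_1: rank ker ∂_1 − rank ∂_2 = (24 − 7) − 15 = 2, and the invariant factors of ∂_2 are all 1, so H_1 ≅ Z^2.
  H_2: rank ker ∂_2 − rank ∂_3 = (16 − 15) − 0 = 1, and there is no ∂_3, so H_2 ≅ Z.

As a check, the Euler characteristic is 8 − 24 + 16 = 0, which agrees with 1 − 2 + 1 = 0.

H_0 = Z,  H_1 = Z^2,  H_2 = Z.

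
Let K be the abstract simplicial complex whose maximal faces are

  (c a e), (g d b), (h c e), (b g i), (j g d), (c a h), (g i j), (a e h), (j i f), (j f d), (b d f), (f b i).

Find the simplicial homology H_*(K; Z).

Order the vertices as a < b < c < d < e < f < g < h < i < j. Listing each simplex with vertices in this order, K has dimension 2 with simplices:

  0-simplices (10): a, b, c, d, e, f, g, h, i, j
  1-simplices (18): ac, ae, ah, bd, bf, bg, bi, ce, ch, df, dg, dj, eh, fi, fj, gi, gj, ij
  2-simplices (12): ace, ach, aeh, bdf, bdg, bfi, bgi, ceh, dfj, dgj, fij, gij

so the chain groups are C_0 ≅ Z^10, C_1 ≅ Z^18, C_2 ≅ Z^12.

∂_1: C_1 → C_0 sends each edge [p,q] (with p < q) to q − p.
The 10×18 boundary matrix has rank 8 and Smith normal form diag(1,1,1,1,1,1,1,1).

Boundary ∂_2: C_2 → C_1 acts by ∂[p,q,r] = [q,r] − [p,r] + [p,q]. For instance
  ∂ceh = eh − ch + ce,
  ∂dfj = fj − dj + df.
The 18×12 boundary matrix has rank 10 and Smith normal form diag(1,1,1,1,1,1,1,1,1,1).

Reading off H_k = ker ∂_k / im ∂_{k+1}:

  H_0: rank C_0 − rank ∂_1 = 10 − 8 = 2, and the invariant factors of ∂_1 are all 1, so H_0 = Z^2.
  H_1: rank ker ∂_1 − rank ∂_2 = (18 − 8) − 10 = 0, and the invariant factors of ∂_2 are all 1, so H_1 = 0.
  H_2: rank ker ∂_2 − rank ∂_3 = (12 − 10) − 0 = 2, and there is no ∂_3, so H_2 = Z^2.

As a check, the Euler characteristic is 10 − 18 + 12 = 4, which agrees with 2 − 0 + 2 = 4.
(K is a triangulation of the disjoint union of the 2-sphere S^2 and the 2-sphere S^2.)

H_0 = Z^2,  H_1 = 0,  H_2 = Z^2.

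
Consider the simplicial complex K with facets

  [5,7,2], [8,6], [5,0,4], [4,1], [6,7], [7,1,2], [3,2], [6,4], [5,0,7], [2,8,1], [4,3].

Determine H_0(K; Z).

H_0 ≅ Z.

We work with the vertex ordering 0 < 1 < 2 < 3 < 4 < 5 < 6 < 7 < 8. The simplices of K, each written with vertices in increasing order, are:

  0-simplices (9): [0], [1], [2], [3], [4], [5], [6], [7], [8]
  1-simplices (17): [0,4], [0,5], [0,7], [1,2], [1,4], [1,7], [1,8], [2,3], [2,5], [2,7], [2,8], [3,4], [4,5], [4,6], [5,7], [6,7], [6,8]
  2-simplices (5): [0,4,5], [0,5,7], [1,2,7], [1,2,8], [2,5,7]

Hence C_0 ≅ Z^9, C_1 ≅ Z^17, C_2 ≅ Z^5.

∂_1: C_1 → C_0 is given by ∂[p,q] = [q] − [p]. For instance
  ∂[6,8] = [8] − [6].
The 9×17 boundary matrix has rank 8 and Smith normal form diag(1,1,1,1,1,1,1,1).

Boundary ∂_2: C_2 → C_1 maps a triangle to the signed sum of its edges. For instance
  ∂[2,5,7] = [5,7] − [2,7] + [2,5],
  ∂[1,2,8] = [2,8] − [1,8] + [1,2].
The resulting 17×5 matrix has rank 5, and its Smith normal form has invariant factors (1,1,1,1,1).

Reading off H_k = ker ∂_k / im ∂_{k+1}:

  H_0: rank C_0 − rank ∂_1 = 9 − 8 = 1, and the invariant factors of ∂_1 are all 1, so H_0 = Z.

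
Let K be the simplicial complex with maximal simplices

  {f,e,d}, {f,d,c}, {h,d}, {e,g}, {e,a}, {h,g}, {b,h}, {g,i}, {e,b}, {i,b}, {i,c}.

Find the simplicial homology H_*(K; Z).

H_0 = Z,  H_1 = Z^4,  H_2 = 0.

K has 9 vertices, 14 edges, 2 triangles.
rank ∂_0 = 0, rank ∂_1 = 8 ⇒ b_0 = 9 − 0 − 8 = 1; all invariant factors of ∂_1 are 1 so no torsion. So H_0 ≅ Z.
rank ∂_1 = 8, rank ∂_2 = 2 ⇒ b_1 = 14 − 8 − 2 = 4; all invariant factors of ∂_2 are 1 so no torsion. So H_1 ≅ Z^4.
rank ∂_2 = 2, rank ∂_3 = 0 ⇒ b_2 = 2 − 2 − 0 = 0. So H_2 ≅ 0.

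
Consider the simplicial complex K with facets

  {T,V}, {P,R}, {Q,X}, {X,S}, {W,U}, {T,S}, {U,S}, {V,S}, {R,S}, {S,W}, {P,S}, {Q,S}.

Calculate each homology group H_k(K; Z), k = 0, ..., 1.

H_0 = Z,  H_1 = Z^4.

We work with the vertex ordering P < Q < R < S < T < U < V < W < X. The simplices of K, each written with vertices in increasing order, are:

  0-simplices (9): P, Q, R, S, T, U, V, W, X
  1-simplices (12): PR, PS, QS, QX, RS, ST, SU, SV, SW, SX, TV, UW

so the chain groups are C_0 ≅ Z^9, C_1 ≅ Z^12.

∂_1: C_1 → C_0 maps an edge to its endpoints' difference, ∂[p,q] = q − p. For instance
  ∂PS = S − P.
The 9×12 boundary matrix has rank 8 and Smith normal form diag(1,1,1,1,1,1,1,1).

Reading off H_k = ker ∂_k / im ∂_{k+1}:

  H_0: rank C_0 − rank ∂_1 = 9 − 8 = 1, and the invariant factors of ∂_1 are all 1, so H_0 = Z.
  H_1: rank ker ∂_1 − rank ∂_2 = (12 − 8) − 0 = 4, and there is no ∂_2, so H_1 = Z^4.

(K is a triangulation of a wedge of 4 circles.)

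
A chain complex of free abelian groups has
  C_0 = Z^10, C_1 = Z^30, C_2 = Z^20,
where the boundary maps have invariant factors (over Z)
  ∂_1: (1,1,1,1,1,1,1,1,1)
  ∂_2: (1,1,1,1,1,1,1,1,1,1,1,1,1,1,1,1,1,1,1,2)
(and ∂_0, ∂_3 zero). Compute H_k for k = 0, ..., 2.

H_0 = Z,  H_1 = Z ⊕ Z/2Z,  H_2 = 0.

H_0: b_0 = 10 − 0 − 9 = 1; torsion from ∂_1 factors > 1: none. So H_0 = Z.
H_1: b_1 = 30 − 9 − 20 = 1; torsion from ∂_2 factors > 1: [2]. So H_1 = Z ⊕ Z/2Z.
H_2: b_2 = 20 − 20 − 0 = 0; torsion from ∂_3 factors > 1: none. So H_2 = 0.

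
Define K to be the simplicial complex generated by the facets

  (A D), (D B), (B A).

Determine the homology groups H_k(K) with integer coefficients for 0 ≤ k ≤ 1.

Fix the vertex order A < B < D and write every simplex with vertices in increasing order. Then dim K = 1 and the simplices of K are:

  0-simplices (3): A, B, D
  1-simplices (3): AB, AD, BD

Hence C_0 ≅ Z^3, C_1 ≅ Z^3.

Boundary ∂_1: C_1 → C_0 is given by ∂[p,q] = [q] − [p]. For instance
  ∂BD = D − B.
The 3×3 boundary matrix has rank 2 and Smith normal form diag(1,1).

Now H_k = ker ∂_k / im ∂_{k+1}, so:

  H_0: rank C_0 − rank ∂_1 = 3 − 2 = 1, and the invariant factors of ∂_1 are all 1, so H_0 ≅ Z.
  H_1: rank ker ∂_1 − rank ∂_2 = (3 − 2) − 0 = 1, and there is no ∂_2, so H_1 ≅ Z.

(K is a triangulation of the circle S^1.)

H_0 = Z,  H_1 = Z.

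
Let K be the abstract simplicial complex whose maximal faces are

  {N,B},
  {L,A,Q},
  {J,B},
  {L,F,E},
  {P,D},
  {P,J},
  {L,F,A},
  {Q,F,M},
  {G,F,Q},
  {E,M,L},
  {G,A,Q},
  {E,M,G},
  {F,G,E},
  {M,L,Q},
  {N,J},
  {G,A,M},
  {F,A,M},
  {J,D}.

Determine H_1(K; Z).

Order the vertices as A < B < D < E < F < G < J < L < M < N < P < Q. Listing each simplex with vertices in this order, K has dimension 2 with simplices:

  0-simplices (12): A, B, D, E, F, G, J, L, M, N, P, Q
  1-simplices (24): AF, AG, AL, AM, AQ, BJ, BN, DJ, DP, EF, EG, EL, EM, FG, FL, FM, FQ, GM, GQ, JN, JP, LM, LQ, MQ
  2-simplices (12): AFL, AFM, AGM, AGQ, ALQ, EFG, EFL, EGM, ELM, FGQ, FMQ, LMQ

Hence C_0 ≅ Z^12, C_1 ≅ Z^24, C_2 ≅ Z^12.

Boundary ∂_1: C_1 → C_0 is given by ∂[p,q] = [q] − [p]. For instance
  ∂GM = M − G.
The resulting 12×24 matrix has rank 10, and its Smith normal form has invariant factors (1,1,1,1,1,1,1,1,1,1).

The boundary map ∂_2: C_2 → C_1 maps a triangle to the signed sum of its edges. For instance
  ∂EGM = GM − EM + EG,
  ∂AFM = FM − AM + AF.
As a 24×12 matrix over Z this has rank 12, with invariant factors (1,1,1,1,1,1,1,1,1,1,1,2).

From H_k ≅ ker(∂_k) / im(∂_{k+1}) we obtain:

  H_1: rank ker ∂_1 − rank ∂_2 = (24 − 10) − 12 = 2, and ∂_2 has invariant factor 2 > 1, so H_1 = Z^2 ⊕ Z/2.

H_1 ≅ Z^2 ⊕ Z/2.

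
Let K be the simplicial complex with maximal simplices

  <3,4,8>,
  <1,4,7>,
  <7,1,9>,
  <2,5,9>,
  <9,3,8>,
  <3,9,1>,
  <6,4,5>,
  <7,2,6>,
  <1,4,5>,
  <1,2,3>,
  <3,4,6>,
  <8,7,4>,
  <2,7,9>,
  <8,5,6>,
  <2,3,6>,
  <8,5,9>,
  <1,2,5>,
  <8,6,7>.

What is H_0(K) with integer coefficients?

H_0 = Z.

Take the total order 1 < 2 < 3 < 4 < 5 < 6 < 7 < 8 < 9 on the vertex set. Then K (dimension 2) consists of the simplices:

  0-simplices (9): [1], [2], [3], [4], [5], [6], [7], [8], [9]
  1-simplices (27): (27 of them)
  2-simplices (18): [1,2,3], [1,2,5], [1,3,9], [1,4,5], [1,4,7], [1,7,9], [2,3,6], [2,5,9], [2,6,7], [2,7,9], [3,4,6], [3,4,8], [3,8,9], [4,5,6], [4,7,8], [5,6,8], [5,8,9], [6,7,8]

giving chain groups C_0 ≅ Z^9, C_1 ≅ Z^27, C_2 ≅ Z^18.

∂_1: C_1 → C_0 is given by ∂[p,q] = [q] − [p].
This gives a 9×27 integer matrix of rank 8; reducing to Smith normal form yields diagonal entries (1,1,1,1,1,1,1,1).

Boundary ∂_2: C_2 → C_1 sends each 2-simplex [p,q,r] to [q,r] − [p,r] + [p,q]. For instance
  ∂[2,3,6] = [3,6] − [2,6] + [2,3],
  ∂[2,5,9] = [5,9] − [2,9] + [2,5].
This gives a 27×18 integer matrix of rank 18; reducing to Smith normal form yields diagonal entries (1,1,1,1,1,1,1,1,1,1,1,1,1,1,1,1,1,2).

Reading off H_k = ker ∂_k / im ∂_{k+1}:

  H_0: rank C_0 − rank ∂_1 = 9 − 8 = 1, and the invariant factors of ∂_1 are all 1, so H_0 ≅ Z.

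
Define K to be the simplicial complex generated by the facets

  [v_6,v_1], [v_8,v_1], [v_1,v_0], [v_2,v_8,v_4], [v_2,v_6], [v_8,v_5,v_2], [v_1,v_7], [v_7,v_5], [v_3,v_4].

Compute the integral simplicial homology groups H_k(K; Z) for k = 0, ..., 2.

We work with the vertex ordering v_0 < v_1 < v_2 < v_3 < v_4 < v_5 < v_6 < v_7 < v_8. The simplices of K, each written with vertices in increasing order, are:

  0-simplices (9): [v_0], [v_1], [v_2], [v_3], [v_4], [v_5], [v_6], [v_7], [v_8]
  1-simplices (12): [v_0,v_1], [v_1,v_6], [v_1,v_7], [v_1,v_8], [v_2,v_4], [v_2,v_5], [v_2,v_6], [v_2,v_8], [v_3,v_4], [v_4,v_8], [v_5,v_7], [v_5,v_8]
  2-simplices (2): [v_2,v_4,v_8], [v_2,v_5,v_8]

so the chain groups are C_0 ≅ Z^9, C_1 ≅ Z^12, C_2 ≅ Z^2.

The boundary map ∂_1: C_1 → C_0 sends each edge [p,q] (with p < q) to q − p. For instance
  ∂[v_2,v_6] = [v_6] − [v_2].
As a 9×12 matrix over Z this has rank 8, with invariant factors (1,1,1,1,1,1,1,1).

Boundary ∂_2: C_2 → C_1 acts by ∂[p,q,r] = [q,r] − [p,r] + [p,q]. For instance
  ∂[v_2,v_5,v_8] = [v_5,v_8] − [v_2,v_8] + [v_2,v_5],
  ∂[v_2,v_4,v_8] = [v_4,v_8] − [v_2,v_8] + [v_2,v_4].
This gives a 12×2 integer matrix of rank 2; reducing to Smith normal form yields diagonal entries (1,1).

Now H_k = ker ∂_k / im ∂_{k+1}, so:

  H_0: rank C_0 − rank ∂_1 = 9 − 8 = 1, and the invariant factors of ∂_1 are all 1, so H_0 = Z.
  H_1: rank ker ∂_1 − rank ∂_2 = (12 − 8) − 2 = 2, and the invariant factors of ∂_2 are all 1, so H_1 = Z^2.
  H_2: rank ker ∂_2 − rank ∂_3 = (2 − 2) − 0 = 0, and there is no ∂_3, so H_2 = 0.

H_0 = Z,  H_1 = Z^2,  H_2 = 0.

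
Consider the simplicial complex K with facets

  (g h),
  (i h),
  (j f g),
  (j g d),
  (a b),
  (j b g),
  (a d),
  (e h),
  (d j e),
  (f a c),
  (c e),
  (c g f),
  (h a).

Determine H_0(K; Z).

Take the total order a < b < c < d < e < f < g < h < i < j on the vertex set. Then K (dimension 2) consists of the simplices:

  0-simplices (10): a, b, c, d, e, f, g, h, i, j
  1-simplices (20): ab, ac, ad, af, ah, bg, bj, ce, cf, cg, de, dg, dj, eh, ej, fg, fj, gh, gj, hi
  2-simplices (6): acf, bgj, cfg, dej, dgj, fgj

Hence C_0 ≅ Z^10, C_1 ≅ Z^20, C_2 ≅ Z^6.

The boundary map ∂_1: C_1 → C_0 is given by ∂[p,q] = [q] − [p]. For instance
  ∂hi = i − h.
The 10×20 boundary matrix has rank 9 and Smith normal form diag(1,1,1,1,1,1,1,1,1).

∂_2: C_2 → C_1 acts by ∂[p,q,r] = [q,r] − [p,r] + [p,q]. For instance
  ∂cfg = fg − cg + cf,
  ∂dgj = gj − dj + dg.
This gives a 20×6 integer matrix of rank 6; reducing to Smith normal form yields diagonal entries (1,1,1,1,1,1).

Reading off H_k = ker ∂_k / im ∂_{k+1}:

  H_0: rank C_0 − rank ∂_1 = 10 − 9 = 1, and the invariant factors of ∂_1 are all 1, so H_0 ≅ Z.

H_0 ≅ Z.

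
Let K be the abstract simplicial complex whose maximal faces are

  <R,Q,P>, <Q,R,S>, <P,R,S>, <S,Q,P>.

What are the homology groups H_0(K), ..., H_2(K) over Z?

Fix the vertex order P < Q < R < S and write every simplex with vertices in increasing order. Then dim K = 2 and the simplices of K are:

  0-simplices (4): P, Q, R, S
  1-simplices (6): PQ, PR, PS, QR, QS, RS
  2-simplices (4): PQR, PQS, PRS, QRS

Hence C_0 ≅ Z^4, C_1 ≅ Z^6, C_2 ≅ Z^4.

Boundary ∂_1: C_1 → C_0 is given by ∂[p,q] = [q] − [p]. For instance
  ∂QR = R − Q.
As a 4×6 matrix over Z this has rank 3, with invariant factors (1,1,1).

Boundary ∂_2: C_2 → C_1 sends each 2-simplex [p,q,r] to [q,r] − [p,r] + [p,q]. For instance
  ∂PQS = QS − PS + PQ,
  ∂PQR = QR − PR + PQ.
The resulting 6×4 matrix has rank 3, and its Smith normal form has invariant factors (1,1,1).

Computing H_k = (kernel of ∂_k) / (image of ∂_{k+1}):

  H_0: rank C_0 − rank ∂_1 = 4 − 3 = 1, and the invariant factors of ∂_1 are all 1, so H_0 = Z.
  H_1: rank ker ∂_1 − rank ∂_2 = (6 − 3) − 3 = 0, and the invariant factors of ∂_2 are all 1, so H_1 = 0.
  H_2: rank ker ∂_2 − rank ∂_3 = (4 − 3) − 0 = 1, and there is no ∂_3, so H_2 = Z.

(K is a triangulation of the 2-sphere S^2.)

H_0 ≅ Z,  H_1 = 0,  H_2 ≅ Z.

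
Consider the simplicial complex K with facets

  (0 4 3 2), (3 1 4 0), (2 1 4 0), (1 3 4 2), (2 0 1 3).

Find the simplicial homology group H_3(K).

H_3 ≅ Z.

Order the vertices as 0 < 1 < 2 < 3 < 4. Listing each simplex with vertices in this order, K has dimension 3 with simplices:

  0-simplices (5): [0], [1], [2], [3], [4]
  1-simplices (10): [0,1], [0,2], [0,3], [0,4], [1,2], [1,3], [1,4], [2,3], [2,4], [3,4]
  2-simplices (10): [0,1,2], [0,1,3], [0,1,4], [0,2,3], [0,2,4], [0,3,4], [1,2,3], [1,2,4], [1,3,4], [2,3,4]
  3-simplices (5): [0,1,2,3], [0,1,2,4], [0,1,3,4], [0,2,3,4], [1,2,3,4]

Hence C_0 ≅ Z^5, C_1 ≅ Z^10, C_2 ≅ Z^10, C_3 ≅ Z^5.

Boundary ∂_1: C_1 → C_0 sends each edge [p,q] (with p < q) to q − p.
The resulting 5×10 matrix has rank 4, and its Smith normal form has invariant factors (1,1,1,1).

Boundary ∂_2: C_2 → C_1 maps a triangle to the signed sum of its edges. For instance
  ∂[0,2,3] = [2,3] − [0,3] + [0,2],
  ∂[2,3,4] = [3,4] − [2,4] + [2,3].
The resulting 10×10 matrix has rank 6, and its Smith normal form has invariant factors (1,1,1,1,1,1).

The boundary map ∂_3: C_3 → C_2 sends each 3-simplex σ to the alternating sum Σ_i (−1)^i (σ with its i-th vertex removed). For instance
  ∂[1,2,3,4] = [2,3,4] − [1,3,4] + [1,2,4] − [1,2,3],
  ∂[0,1,2,4] = [1,2,4] − [0,2,4] + [0,1,4] − [0,1,2].
As a 10×5 matrix over Z this has rank 4, with invariant factors (1,1,1,1).

From H_k ≅ ker(∂_k) / im(∂_{k+1}) we obtain:

  H_3: rank ker ∂_3 − rank ∂_4 = (5 − 4) − 0 = 1, and there is no ∂_4, so H_3 ≅ Z.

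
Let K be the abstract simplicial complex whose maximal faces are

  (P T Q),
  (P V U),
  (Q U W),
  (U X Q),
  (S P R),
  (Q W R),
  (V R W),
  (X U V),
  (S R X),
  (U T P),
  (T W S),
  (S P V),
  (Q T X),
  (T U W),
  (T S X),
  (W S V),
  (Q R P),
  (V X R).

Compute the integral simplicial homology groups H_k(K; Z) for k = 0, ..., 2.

Fix the vertex order P < Q < R < S < T < U < V < W < X and write every simplex with vertices in increasing order. Then dim K = 2 and the simplices of K are:

  0-simplices (9): P, Q, R, S, T, U, V, W, X
  1-simplices (27): PQ, PR, PS, PT, PU, PV, QR, QT, QU, QW, QX, RS, RV, RW, RX, ST, SV, SW, SX, TU, TW, TX, UV, UW, UX, VW, VX
  2-simplices (18): PQR, PQT, PRS, PSV, PTU, PUV, QRW, QTX, QUW, QUX, RSX, RVW, RVX, STW, STX, SVW, TUW, UVX

giving chain groups C_0 ≅ Z^9, C_1 ≅ Z^27, C_2 ≅ Z^18.

∂_1: C_1 → C_0 is given by ∂[p,q] = [q] − [p]. For instance
  ∂RV = V − R.
The resulting 9×27 matrix has rank 8, and its Smith normal form has invariant factors (1,1,1,1,1,1,1,1).

∂_2: C_2 → C_1 maps a triangle to the signed sum of its edges. For instance
  ∂PTU = TU − PU + PT,
  ∂PQT = QT − PT + PQ.
The resulting 27×18 matrix has rank 18, and its Smith normal form has invariant factors (1,1,1,1,1,1,1,1,1,1,1,1,1,1,1,1,1,2).

Reading off H_k = ker ∂_k / im ∂_{k+1}:

  H_0: rank C_0 − rank ∂_1 = 9 − 8 = 1, and the invariant factors of ∂_1 are all 1, so H_0 ≅ Z.
  H_1: rank ker ∂_1 − rank ∂_2 = (27 − 8) − 18 = 1, and ∂_2 has invariant factor 2 > 1, so H_1 ≅ Z ⊕ Z/2.
  H_2: rank ker ∂_2 − rank ∂_3 = (18 − 18) − 0 = 0, and there is no ∂_3, so H_2 ≅ 0.

(K is a triangulation of the Klein bottle.)

H_0 ≅ Z,  H_1 ≅ Z ⊕ Z/2,  H_2 = 0.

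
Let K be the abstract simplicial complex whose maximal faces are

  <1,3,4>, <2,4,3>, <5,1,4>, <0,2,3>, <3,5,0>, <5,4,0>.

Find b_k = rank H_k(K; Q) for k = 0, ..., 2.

b_0 = 1, b_1 = 1, b_2 = 0.

Fix the vertex order 0 < 1 < 2 < 3 < 4 < 5 and write every simplex with vertices in increasing order. Then dim K = 2 and the simplices of K are:

  0-simplices (6): [0], [1], [2], [3], [4], [5]
  1-simplices (12): [0,2], [0,3], [0,4], [0,5], [1,3], [1,4], [1,5], [2,3], [2,4], [3,4], [3,5], [4,5]
  2-simplices (6): [0,2,3], [0,3,5], [0,4,5], [1,3,4], [1,4,5], [2,3,4]

so the chain groups are C_0 ≅ Z^6, C_1 ≅ Z^12, C_2 ≅ Z^6.

The boundary map ∂_1: C_1 → C_0 maps an edge to its endpoints' difference, ∂[p,q] = q − p.
As a 6×12 matrix over Z this has rank 5, with invariant factors (1,1,1,1,1).

Boundary ∂_2: C_2 → C_1 sends each 2-simplex [p,q,r] to [q,r] − [p,r] + [p,q]. For instance
  ∂[0,3,5] = [3,5] − [0,5] + [0,3],
  ∂[0,2,3] = [2,3] − [0,3] + [0,2].
This gives a 12×6 integer matrix of rank 6; reducing to Smith normal form yields diagonal entries (1,1,1,1,1,1).

Now H_k = ker ∂_k / im ∂_{k+1}, so:

  H_0: rank C_0 − rank ∂_1 = 6 − 5 = 1, and the invariant factors of ∂_1 are all 1, so H_0 = Z.
  H_1: rank ker ∂_1 − rank ∂_2 = (12 − 5) − 6 = 1, and the invariant factors of ∂_2 are all 1, so H_1 = Z.
  H_2: rank ker ∂_2 − rank ∂_3 = (6 − 6) − 0 = 0, and there is no ∂_3, so H_2 = 0.

As a check, the Euler characteristic is 6 − 12 + 6 = 0, which agrees with 1 − 1 + 0 = 0.

Hence the Betti numbers are b_0 = 1, b_1 = 1, b_2 = 0.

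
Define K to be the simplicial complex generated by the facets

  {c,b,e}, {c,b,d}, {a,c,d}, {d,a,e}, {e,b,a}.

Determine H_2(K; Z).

H_2 ≅ 0.

Order the vertices as a < b < c < d < e. Listing each simplex with vertices in this order, K has dimension 2 with simplices:

  0-simplices (5): a, b, c, d, e
  1-simplices (10): ab, ac, ad, ae, bc, bd, be, cd, ce, de
  2-simplices (5): abe, acd, ade, bcd, bce

Hence C_0 ≅ Z^5, C_1 ≅ Z^10, C_2 ≅ Z^5.

Boundary ∂_1: C_1 → C_0 sends each edge [p,q] (with p < q) to q − p. For instance
  ∂ad = d − a.
As a 5×10 matrix over Z this has rank 4, with invariant factors (1,1,1,1).

∂_2: C_2 → C_1 acts by ∂[p,q,r] = [q,r] − [p,r] + [p,q]. For instance
  ∂ade = de − ae + ad,
  ∂bcd = cd − bd + bc.
As a 10×5 matrix over Z this has rank 5, with invariant factors (1,1,1,1,1).

Computing H_k = (kernel of ∂_k) / (image of ∂_{k+1}):

  H_2: rank ker ∂_2 − rank ∂_3 = (5 − 5) − 0 = 0, and there is no ∂_3, so H_2 = 0.

(K is a triangulation of the Möbius band.)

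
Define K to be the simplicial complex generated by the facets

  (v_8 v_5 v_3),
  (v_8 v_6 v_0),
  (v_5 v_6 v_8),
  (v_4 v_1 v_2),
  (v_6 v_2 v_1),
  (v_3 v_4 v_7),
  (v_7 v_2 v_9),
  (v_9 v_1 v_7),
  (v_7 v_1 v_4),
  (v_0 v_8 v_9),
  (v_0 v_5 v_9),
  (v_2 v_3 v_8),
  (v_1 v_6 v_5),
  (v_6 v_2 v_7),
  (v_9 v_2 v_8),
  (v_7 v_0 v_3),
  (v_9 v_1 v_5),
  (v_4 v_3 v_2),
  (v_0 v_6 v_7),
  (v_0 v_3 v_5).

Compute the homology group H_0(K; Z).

Fix the vertex order v_0 < v_1 < v_2 < v_3 < v_4 < v_5 < v_6 < v_7 < v_8 < v_9 and write every simplex with vertices in increasing order. Then dim K = 2 and the simplices of K are:

  0-simplices (10): [v_0], [v_1], [v_2], [v_3], [v_4], [v_5], [v_6], [v_7], [v_8], [v_9]
  1-simplices (30): (30 of them)
  2-simplices (20): (20 of them)

giving chain groups C_0 ≅ Z^10, C_1 ≅ Z^30, C_2 ≅ Z^20.

∂_1: C_1 → C_0 sends each edge [p,q] (with p < q) to q − p.
The 10×30 boundary matrix has rank 9 and Smith normal form diag(1,1,1,1,1,1,1,1,1).

∂_2: C_2 → C_1 acts by ∂[p,q,r] = [q,r] − [p,r] + [p,q]. For instance
  ∂[v_0,v_3,v_5] = [v_3,v_5] − [v_0,v_5] + [v_0,v_3],
  ∂[v_2,v_3,v_4] = [v_3,v_4] − [v_2,v_4] + [v_2,v_3].
The 30×20 boundary matrix has rank 20 and Smith normal form diag(1,1,1,1,1,1,1,1,1,1,1,1,1,1,1,1,1,1,1,2).

Computing H_k = (kernel of ∂_k) / (image of ∂_{k+1}):

  H_0: rank C_0 − rank ∂_1 = 10 − 9 = 1, and the invariant factors of ∂_1 are all 1, so H_0 = Z.

(K is a triangulation of the Klein bottle.)

H_0 ≅ Z.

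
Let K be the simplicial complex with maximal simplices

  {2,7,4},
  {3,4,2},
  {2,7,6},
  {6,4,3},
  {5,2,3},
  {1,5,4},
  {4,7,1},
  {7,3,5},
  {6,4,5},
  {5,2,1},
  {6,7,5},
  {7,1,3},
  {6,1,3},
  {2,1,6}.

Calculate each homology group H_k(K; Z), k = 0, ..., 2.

Take the total order 1 < 2 < 3 < 4 < 5 < 6 < 7 on the vertex set. Then K (dimension 2) consists of the simplices:

  0-simplices (7): [1], [2], [3], [4], [5], [6], [7]
  1-simplices (21): [1,2], [1,3], [1,4], [1,5], [1,6], [1,7], [2,3], [2,4], [2,5], [2,6], [2,7], [3,4], [3,5], [3,6], [3,7], [4,5], [4,6], [4,7], [5,6], [5,7], [6,7]
  2-simplices (14): [1,2,5], [1,2,6], [1,3,6], [1,3,7], [1,4,5], [1,4,7], [2,3,4], [2,3,5], [2,4,7], [2,6,7], [3,4,6], [3,5,7], [4,5,6], [5,6,7]

Hence C_0 ≅ Z^7, C_1 ≅ Z^21, C_2 ≅ Z^14.

Boundary ∂_1: C_1 → C_0 maps an edge to its endpoints' difference, ∂[p,q] = q − p.
The resulting 7×21 matrix has rank 6, and its Smith normal form has invariant factors (1,1,1,1,1,1).

The boundary map ∂_2: C_2 → C_1 sends each 2-simplex [p,q,r] to [q,r] − [p,r] + [p,q]. For instance
  ∂[5,6,7] = [6,7] − [5,7] + [5,6],
  ∂[4,5,6] = [5,6] − [4,6] + [4,5].
The 21×14 boundary matrix has rank 13 and Smith normal form diag(1,1,1,1,1,1,1,1,1,1,1,1,1).

From H_k ≅ ker(∂_k) / im(∂_{k+1}) we obtain:

  H_0: rank C_0 − rank ∂_1 = 7 − 6 = 1, and the invariant factors of ∂_1 are all 1, so H_0 = Z.
  H_1: rank ker ∂_1 − rank ∂_2 = (21 − 6) − 13 = 2, and the invariant factors of ∂_2 are all 1, so H_1 = Z^2.
  H_2: rank ker ∂_2 − rank ∂_3 = (14 − 13) − 0 = 1, and there is no ∂_3, so H_2 = Z.

As a check, the Euler characteristic is 7 − 21 + 14 = 0, which agrees with 1 − 2 + 1 = 0.

H_0 = Z,  H_1 = Z^2,  H_2 = Z.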